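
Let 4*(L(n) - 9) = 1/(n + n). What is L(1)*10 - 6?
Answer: 341/4 ≈ 85.250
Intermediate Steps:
L(n) = 9 + 1/(8*n) (L(n) = 9 + 1/(4*(n + n)) = 9 + 1/(4*((2*n))) = 9 + (1/(2*n))/4 = 9 + 1/(8*n))
L(1)*10 - 6 = (9 + (⅛)/1)*10 - 6 = (9 + (⅛)*1)*10 - 6 = (9 + ⅛)*10 - 6 = (73/8)*10 - 6 = 365/4 - 6 = 341/4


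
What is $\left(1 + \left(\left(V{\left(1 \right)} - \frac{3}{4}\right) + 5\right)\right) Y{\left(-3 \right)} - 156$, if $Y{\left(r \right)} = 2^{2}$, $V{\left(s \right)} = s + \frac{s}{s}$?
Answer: $-127$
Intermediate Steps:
$V{\left(s \right)} = 1 + s$ ($V{\left(s \right)} = s + 1 = 1 + s$)
$Y{\left(r \right)} = 4$
$\left(1 + \left(\left(V{\left(1 \right)} - \frac{3}{4}\right) + 5\right)\right) Y{\left(-3 \right)} - 156 = \left(1 + \left(\left(\left(1 + 1\right) - \frac{3}{4}\right) + 5\right)\right) 4 - 156 = \left(1 + \left(\left(2 - \frac{3}{4}\right) + 5\right)\right) 4 - 156 = \left(1 + \left(\frac{5}{4} + 5\right)\right) 4 - 156 = \left(1 + \frac{25}{4}\right) 4 - 156 = \frac{29}{4} \cdot 4 - 156 = 29 - 156 = -127$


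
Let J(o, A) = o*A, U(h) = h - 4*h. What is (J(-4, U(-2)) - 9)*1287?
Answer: -42471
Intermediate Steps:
U(h) = -3*h
J(o, A) = A*o
(J(-4, U(-2)) - 9)*1287 = (-3*(-2)*(-4) - 9)*1287 = (6*(-4) - 9)*1287 = (-24 - 9)*1287 = -33*1287 = -42471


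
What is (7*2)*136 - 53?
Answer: 1851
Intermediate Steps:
(7*2)*136 - 53 = 14*136 - 53 = 1904 - 53 = 1851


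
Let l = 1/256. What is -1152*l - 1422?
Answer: -2853/2 ≈ -1426.5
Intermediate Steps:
l = 1/256 ≈ 0.0039063
-1152*l - 1422 = -1152*1/256 - 1422 = -9/2 - 1422 = -2853/2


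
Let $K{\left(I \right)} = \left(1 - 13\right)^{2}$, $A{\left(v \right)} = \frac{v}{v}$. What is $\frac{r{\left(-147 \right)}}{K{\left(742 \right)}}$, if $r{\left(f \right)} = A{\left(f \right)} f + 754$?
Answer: $\frac{607}{144} \approx 4.2153$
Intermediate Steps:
$A{\left(v \right)} = 1$
$K{\left(I \right)} = 144$ ($K{\left(I \right)} = \left(-12\right)^{2} = 144$)
$r{\left(f \right)} = 754 + f$ ($r{\left(f \right)} = 1 f + 754 = f + 754 = 754 + f$)
$\frac{r{\left(-147 \right)}}{K{\left(742 \right)}} = \frac{754 - 147}{144} = 607 \cdot \frac{1}{144} = \frac{607}{144}$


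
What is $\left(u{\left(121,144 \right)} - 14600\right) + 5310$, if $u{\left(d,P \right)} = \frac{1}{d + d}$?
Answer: $- \frac{2248179}{242} \approx -9290.0$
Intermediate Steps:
$u{\left(d,P \right)} = \frac{1}{2 d}$
$\left(u{\left(121,144 \right)} - 14600\right) + 5310 = \left(\frac{1}{2 \cdot 121} - 14600\right) + 5310 = \left(\frac{1}{2} \cdot \frac{1}{121} - 14600\right) + 5310 = \left(\frac{1}{242} - 14600\right) + 5310 = - \frac{3533199}{242} + 5310 = - \frac{2248179}{242}$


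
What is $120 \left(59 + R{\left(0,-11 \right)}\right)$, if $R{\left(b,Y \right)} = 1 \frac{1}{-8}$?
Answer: $7065$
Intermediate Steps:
$R{\left(b,Y \right)} = - \frac{1}{8}$ ($R{\left(b,Y \right)} = 1 \left(- \frac{1}{8}\right) = - \frac{1}{8}$)
$120 \left(59 + R{\left(0,-11 \right)}\right) = 120 \left(59 - \frac{1}{8}\right) = 120 \cdot \frac{471}{8} = 7065$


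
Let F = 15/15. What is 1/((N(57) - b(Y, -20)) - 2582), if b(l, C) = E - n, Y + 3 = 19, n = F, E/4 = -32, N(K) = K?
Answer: -1/2396 ≈ -0.00041736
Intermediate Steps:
F = 1 (F = 15*(1/15) = 1)
E = -128 (E = 4*(-32) = -128)
n = 1
Y = 16 (Y = -3 + 19 = 16)
b(l, C) = -129 (b(l, C) = -128 - 1*1 = -128 - 1 = -129)
1/((N(57) - b(Y, -20)) - 2582) = 1/((57 - 1*(-129)) - 2582) = 1/((57 + 129) - 2582) = 1/(186 - 2582) = 1/(-2396) = -1/2396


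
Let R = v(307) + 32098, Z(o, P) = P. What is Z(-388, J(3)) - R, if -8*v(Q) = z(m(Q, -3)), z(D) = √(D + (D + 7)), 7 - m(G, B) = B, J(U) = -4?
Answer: -32102 + 3*√3/8 ≈ -32101.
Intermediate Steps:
m(G, B) = 7 - B
z(D) = √(7 + 2*D) (z(D) = √(D + (7 + D)) = √(7 + 2*D))
v(Q) = -3*√3/8 (v(Q) = -√(7 + 2*(7 - 1*(-3)))/8 = -√(7 + 2*(7 + 3))/8 = -√(7 + 2*10)/8 = -√(7 + 20)/8 = -3*√3/8)
R = 32098 - 3*√3/8 (R = -3*√3/8 + 32098 = 32098 - 3*√3/8 ≈ 32097.)
Z(-388, J(3)) - R = -4 - (32098 - 3*√3/8) = -4 + (-32098 + 3*√3/8) = -32102 + 3*√3/8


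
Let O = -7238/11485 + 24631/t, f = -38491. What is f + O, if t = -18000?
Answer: -1591531520207/41346000 ≈ -38493.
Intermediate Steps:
O = -82634207/41346000 (O = -7238/11485 + 24631/(-18000) = -7238*1/11485 + 24631*(-1/18000) = -7238/11485 - 24631/18000 = -82634207/41346000 ≈ -1.9986)
f + O = -38491 - 82634207/41346000 = -1591531520207/41346000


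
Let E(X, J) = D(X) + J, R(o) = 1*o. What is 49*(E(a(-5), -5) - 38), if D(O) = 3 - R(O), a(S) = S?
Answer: -1715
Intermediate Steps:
R(o) = o
D(O) = 3 - O
E(X, J) = 3 + J - X (E(X, J) = (3 - X) + J = 3 + J - X)
49*(E(a(-5), -5) - 38) = 49*((3 - 5 - 1*(-5)) - 38) = 49*((3 - 5 + 5) - 38) = 49*(3 - 38) = 49*(-35) = -1715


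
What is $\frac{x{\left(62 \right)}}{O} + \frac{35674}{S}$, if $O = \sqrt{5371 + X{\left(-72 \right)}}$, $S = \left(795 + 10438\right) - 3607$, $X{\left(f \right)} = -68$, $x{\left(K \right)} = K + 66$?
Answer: $\frac{17837}{3813} + \frac{128 \sqrt{5303}}{5303} \approx 6.4357$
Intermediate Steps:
$x{\left(K \right)} = 66 + K$
$S = 7626$ ($S = 11233 - 3607 = 7626$)
$O = \sqrt{5303}$ ($O = \sqrt{5371 - 68} = \sqrt{5303} \approx 72.822$)
$\frac{x{\left(62 \right)}}{O} + \frac{35674}{S} = \frac{66 + 62}{\sqrt{5303}} + \frac{35674}{7626} = 128 \frac{\sqrt{5303}}{5303} + 35674 \cdot \frac{1}{7626} = \frac{128 \sqrt{5303}}{5303} + \frac{17837}{3813} = \frac{17837}{3813} + \frac{128 \sqrt{5303}}{5303}$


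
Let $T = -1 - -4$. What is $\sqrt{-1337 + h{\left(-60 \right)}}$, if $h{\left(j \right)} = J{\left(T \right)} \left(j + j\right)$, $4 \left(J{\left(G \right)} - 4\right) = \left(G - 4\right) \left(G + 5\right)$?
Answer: $i \sqrt{1577} \approx 39.711 i$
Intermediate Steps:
$T = 3$ ($T = -1 + 4 = 3$)
$J{\left(G \right)} = 4 + \frac{\left(-4 + G\right) \left(5 + G\right)}{4}$ ($J{\left(G \right)} = 4 + \frac{\left(G - 4\right) \left(G + 5\right)}{4} = 4 + \frac{\left(-4 + G\right) \left(5 + G\right)}{4}$)
$h{\left(j \right)} = 4 j$ ($h{\left(j \right)} = \left(-1 + \frac{1}{4} \cdot 3 + \frac{3^{2}}{4}\right) \left(j + j\right) = \left(-1 + \frac{3}{4} + \frac{1}{4} \cdot 9\right) 2 j = \left(-1 + \frac{3}{4} + \frac{9}{4}\right) 2 j = 2 \cdot 2 j = 4 j$)
$\sqrt{-1337 + h{\left(-60 \right)}} = \sqrt{-1337 + 4 \left(-60\right)} = \sqrt{-1337 - 240} = \sqrt{-1577} = i \sqrt{1577}$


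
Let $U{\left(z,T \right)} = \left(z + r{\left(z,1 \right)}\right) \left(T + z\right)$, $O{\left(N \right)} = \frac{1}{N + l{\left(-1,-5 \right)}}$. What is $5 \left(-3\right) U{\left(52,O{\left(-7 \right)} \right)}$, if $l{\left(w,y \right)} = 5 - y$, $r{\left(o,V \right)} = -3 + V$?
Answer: $-39250$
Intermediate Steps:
$O{\left(N \right)} = \frac{1}{10 + N}$ ($O{\left(N \right)} = \frac{1}{N + \left(5 - -5\right)} = \frac{1}{N + \left(5 + 5\right)} = \frac{1}{N + 10} = \frac{1}{10 + N}$)
$U{\left(z,T \right)} = \left(-2 + z\right) \left(T + z\right)$ ($U{\left(z,T \right)} = \left(z + \left(-3 + 1\right)\right) \left(T + z\right) = \left(z - 2\right) \left(T + z\right) = \left(-2 + z\right) \left(T + z\right)$)
$5 \left(-3\right) U{\left(52,O{\left(-7 \right)} \right)} = 5 \left(-3\right) \left(52^{2} - \frac{2}{10 - 7} - 104 + \frac{1}{10 - 7} \cdot 52\right) = - 15 \left(2704 - \frac{2}{3} - 104 + \frac{1}{3} \cdot 52\right) = - 15 \left(2704 - \frac{2}{3} - 104 + \frac{52}{3}\right) = \left(-15\right) \frac{7850}{3} = -39250$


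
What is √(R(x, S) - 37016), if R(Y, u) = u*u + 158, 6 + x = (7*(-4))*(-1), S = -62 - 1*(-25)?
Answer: I*√35489 ≈ 188.39*I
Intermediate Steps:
S = -37 (S = -62 + 25 = -37)
x = 22 (x = -6 + (7*(-4))*(-1) = -6 - 28*(-1) = -6 + 28 = 22)
R(Y, u) = 158 + u² (R(Y, u) = u² + 158 = 158 + u²)
√(R(x, S) - 37016) = √((158 + (-37)²) - 37016) = √((158 + 1369) - 37016) = √(1527 - 37016) = √(-35489) = I*√35489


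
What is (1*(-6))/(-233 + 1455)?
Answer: -3/611 ≈ -0.0049100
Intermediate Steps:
(1*(-6))/(-233 + 1455) = -6/1222 = (1/1222)*(-6) = -3/611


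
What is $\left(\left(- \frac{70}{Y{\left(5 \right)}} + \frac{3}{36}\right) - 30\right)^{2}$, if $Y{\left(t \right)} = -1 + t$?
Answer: $\frac{323761}{144} \approx 2248.3$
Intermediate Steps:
$\left(\left(- \frac{70}{Y{\left(5 \right)}} + \frac{3}{36}\right) - 30\right)^{2} = \left(\left(- \frac{70}{-1 + 5} + \frac{3}{36}\right) - 30\right)^{2} = \left(\left(- \frac{70}{4} + 3 \cdot \frac{1}{36}\right) - 30\right)^{2} = \left(\left(\left(-70\right) \frac{1}{4} + \frac{1}{12}\right) - 30\right)^{2} = \left(\left(- \frac{35}{2} + \frac{1}{12}\right) - 30\right)^{2} = \left(- \frac{209}{12} - 30\right)^{2} = \left(- \frac{569}{12}\right)^{2} = \frac{323761}{144}$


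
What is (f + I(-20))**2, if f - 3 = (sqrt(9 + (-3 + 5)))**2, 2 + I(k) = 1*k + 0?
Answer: 64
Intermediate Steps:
I(k) = -2 + k (I(k) = -2 + (1*k + 0) = -2 + (k + 0) = -2 + k)
f = 14 (f = 3 + (sqrt(9 + (-3 + 5)))**2 = 3 + (sqrt(9 + 2))**2 = 3 + (sqrt(11))**2 = 3 + 11 = 14)
(f + I(-20))**2 = (14 + (-2 - 20))**2 = (14 - 22)**2 = (-8)**2 = 64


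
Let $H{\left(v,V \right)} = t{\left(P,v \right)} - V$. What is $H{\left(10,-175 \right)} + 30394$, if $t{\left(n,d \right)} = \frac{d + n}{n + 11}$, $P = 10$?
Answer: $\frac{641969}{21} \approx 30570.0$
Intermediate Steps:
$t{\left(n,d \right)} = \frac{d + n}{11 + n}$
$H{\left(v,V \right)} = \frac{10}{21} - V + \frac{v}{21}$ ($H{\left(v,V \right)} = \frac{v + 10}{11 + 10} - V = \frac{10 + v}{21} - V = \left(\frac{10}{21} + \frac{v}{21}\right) - V = \frac{10}{21} - V + \frac{v}{21}$)
$H{\left(10,-175 \right)} + 30394 = \left(\frac{10}{21} - -175 + \frac{1}{21} \cdot 10\right) + 30394 = \left(\frac{10}{21} + 175 + \frac{10}{21}\right) + 30394 = \frac{3695}{21} + 30394 = \frac{641969}{21}$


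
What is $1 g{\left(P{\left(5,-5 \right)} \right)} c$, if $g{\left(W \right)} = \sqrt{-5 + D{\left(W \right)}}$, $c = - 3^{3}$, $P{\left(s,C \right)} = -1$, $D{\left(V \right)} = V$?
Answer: $- 27 i \sqrt{6} \approx - 66.136 i$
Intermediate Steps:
$c = -27$ ($c = \left(-1\right) 27 = -27$)
$g{\left(W \right)} = \sqrt{-5 + W}$
$1 g{\left(P{\left(5,-5 \right)} \right)} c = 1 \sqrt{-5 - 1} \left(-27\right) = 1 \sqrt{-6} \left(-27\right) = 1 i \sqrt{6} \left(-27\right) = i \sqrt{6} \left(-27\right) = - 27 i \sqrt{6}$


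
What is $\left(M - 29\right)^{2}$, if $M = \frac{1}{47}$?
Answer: $\frac{1855044}{2209} \approx 839.77$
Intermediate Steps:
$M = \frac{1}{47} \approx 0.021277$
$\left(M - 29\right)^{2} = \left(\frac{1}{47} - 29\right)^{2} = \left(- \frac{1362}{47}\right)^{2} = \frac{1855044}{2209}$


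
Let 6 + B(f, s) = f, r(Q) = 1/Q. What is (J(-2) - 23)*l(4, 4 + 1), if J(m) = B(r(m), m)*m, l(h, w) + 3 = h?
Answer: -10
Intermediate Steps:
r(Q) = 1/Q
B(f, s) = -6 + f
l(h, w) = -3 + h
J(m) = m*(-6 + 1/m) (J(m) = (-6 + 1/m)*m = m*(-6 + 1/m))
(J(-2) - 23)*l(4, 4 + 1) = ((1 - 6*(-2)) - 23)*(-3 + 4) = ((1 + 12) - 23)*1 = (13 - 23)*1 = -10*1 = -10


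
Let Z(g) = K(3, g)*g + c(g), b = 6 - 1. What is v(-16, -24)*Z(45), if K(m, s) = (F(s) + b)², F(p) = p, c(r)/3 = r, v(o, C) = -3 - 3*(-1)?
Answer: 0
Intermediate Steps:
b = 5
v(o, C) = 0 (v(o, C) = -3 + 3 = 0)
c(r) = 3*r
K(m, s) = (5 + s)² (K(m, s) = (s + 5)² = (5 + s)²)
Z(g) = 3*g + g*(5 + g)² (Z(g) = (5 + g)²*g + 3*g = g*(5 + g)² + 3*g = 3*g + g*(5 + g)²)
v(-16, -24)*Z(45) = 0*(45*(3 + (5 + 45)²)) = 0*(45*(3 + 50²)) = 0*(45*(3 + 2500)) = 0*(45*2503) = 0*112635 = 0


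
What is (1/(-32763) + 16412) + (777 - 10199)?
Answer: 229013369/32763 ≈ 6990.0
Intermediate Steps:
(1/(-32763) + 16412) + (777 - 10199) = (-1/32763 + 16412) - 9422 = 537706355/32763 - 9422 = 229013369/32763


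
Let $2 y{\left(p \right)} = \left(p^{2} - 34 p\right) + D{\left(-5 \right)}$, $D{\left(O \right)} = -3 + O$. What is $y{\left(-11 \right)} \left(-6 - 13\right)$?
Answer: $- \frac{9253}{2} \approx -4626.5$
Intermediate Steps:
$y{\left(p \right)} = -4 + \frac{p^{2}}{2} - 17 p$ ($y{\left(p \right)} = \frac{\left(p^{2} - 34 p\right) - 8}{2} = \frac{-8 + p^{2} - 34 p}{2} = -4 + \frac{p^{2}}{2} - 17 p$)
$y{\left(-11 \right)} \left(-6 - 13\right) = \left(-4 + \frac{\left(-11\right)^{2}}{2} - -187\right) \left(-6 - 13\right) = \left(-4 + \frac{1}{2} \cdot 121 + 187\right) \left(-6 - 13\right) = \left(-4 + \frac{121}{2} + 187\right) \left(-19\right) = \frac{487}{2} \left(-19\right) = - \frac{9253}{2}$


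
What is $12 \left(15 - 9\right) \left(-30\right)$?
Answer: $-2160$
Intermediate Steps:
$12 \left(15 - 9\right) \left(-30\right) = 12 \cdot 6 \left(-30\right) = 72 \left(-30\right) = -2160$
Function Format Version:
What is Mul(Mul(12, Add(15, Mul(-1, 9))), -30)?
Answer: -2160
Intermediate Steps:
Mul(Mul(12, Add(15, Mul(-1, 9))), -30) = Mul(Mul(12, Add(15, -9)), -30) = Mul(Mul(12, 6), -30) = Mul(72, -30) = -2160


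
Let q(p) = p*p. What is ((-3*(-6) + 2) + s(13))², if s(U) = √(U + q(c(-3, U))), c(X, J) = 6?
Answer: 729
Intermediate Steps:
q(p) = p²
s(U) = √(36 + U) (s(U) = √(U + 6²) = √(U + 36) = √(36 + U))
((-3*(-6) + 2) + s(13))² = ((-3*(-6) + 2) + √(36 + 13))² = ((18 + 2) + √49)² = (20 + 7)² = 27² = 729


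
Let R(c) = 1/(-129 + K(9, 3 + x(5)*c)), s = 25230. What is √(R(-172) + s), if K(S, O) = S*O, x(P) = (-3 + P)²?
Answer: √999472213986/6294 ≈ 158.84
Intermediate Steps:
K(S, O) = O*S
R(c) = 1/(-102 + 36*c) (R(c) = 1/(-129 + (3 + (-3 + 5)²*c)*9) = 1/(-129 + (3 + 2²*c)*9) = 1/(-129 + (3 + 4*c)*9) = 1/(-129 + (27 + 36*c)) = 1/(-102 + 36*c))
√(R(-172) + s) = √(1/(6*(-17 + 6*(-172))) + 25230) = √(1/(6*(-17 - 1032)) + 25230) = √((⅙)/(-1049) + 25230) = √((⅙)*(-1/1049) + 25230) = √(-1/6294 + 25230) = √(158797619/6294) = √999472213986/6294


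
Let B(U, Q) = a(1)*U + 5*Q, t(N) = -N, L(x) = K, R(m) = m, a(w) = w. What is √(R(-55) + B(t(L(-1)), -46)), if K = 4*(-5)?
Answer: I*√265 ≈ 16.279*I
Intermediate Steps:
K = -20
L(x) = -20
B(U, Q) = U + 5*Q (B(U, Q) = 1*U + 5*Q = U + 5*Q)
√(R(-55) + B(t(L(-1)), -46)) = √(-55 + (-1*(-20) + 5*(-46))) = √(-55 + (20 - 230)) = √(-55 - 210) = √(-265) = I*√265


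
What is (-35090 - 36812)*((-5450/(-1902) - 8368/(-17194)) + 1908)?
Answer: -1123593218473670/8175747 ≈ -1.3743e+8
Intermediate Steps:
(-35090 - 36812)*((-5450/(-1902) - 8368/(-17194)) + 1908) = -71902*((-5450*(-1/1902) - 8368*(-1/17194)) + 1908) = -71902*((2725/951 + 4184/8597) + 1908) = -71902*(27405809/8175747 + 1908) = -71902*15626731085/8175747 = -1123593218473670/8175747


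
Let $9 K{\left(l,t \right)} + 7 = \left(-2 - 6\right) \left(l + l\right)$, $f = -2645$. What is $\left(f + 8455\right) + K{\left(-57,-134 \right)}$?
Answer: $\frac{53195}{9} \approx 5910.6$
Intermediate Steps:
$K{\left(l,t \right)} = - \frac{7}{9} - \frac{16 l}{9}$ ($K{\left(l,t \right)} = - \frac{7}{9} + \frac{\left(-2 - 6\right) \left(l + l\right)}{9} = - \frac{7}{9} + \frac{\left(-8\right) 2 l}{9} = - \frac{7}{9} + \frac{\left(-16\right) l}{9} = - \frac{7}{9} - \frac{16 l}{9}$)
$\left(f + 8455\right) + K{\left(-57,-134 \right)} = \left(-2645 + 8455\right) - - \frac{905}{9} = 5810 + \left(- \frac{7}{9} + \frac{304}{3}\right) = 5810 + \frac{905}{9} = \frac{53195}{9}$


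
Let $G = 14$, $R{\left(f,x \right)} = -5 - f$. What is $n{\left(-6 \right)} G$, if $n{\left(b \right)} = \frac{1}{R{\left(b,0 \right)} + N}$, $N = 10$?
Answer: $\frac{14}{11} \approx 1.2727$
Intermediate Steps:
$n{\left(b \right)} = \frac{1}{5 - b}$ ($n{\left(b \right)} = \frac{1}{\left(-5 - b\right) + 10} = \frac{1}{5 - b}$)
$n{\left(-6 \right)} G = - \frac{1}{-5 - 6} \cdot 14 = - \frac{1}{-11} \cdot 14 = \left(-1\right) \left(- \frac{1}{11}\right) 14 = \frac{1}{11} \cdot 14 = \frac{14}{11}$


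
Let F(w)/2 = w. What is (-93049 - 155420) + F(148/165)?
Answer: -40997089/165 ≈ -2.4847e+5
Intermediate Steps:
F(w) = 2*w
(-93049 - 155420) + F(148/165) = (-93049 - 155420) + 2*(148/165) = -248469 + 2*(148*(1/165)) = -248469 + 2*(148/165) = -248469 + 296/165 = -40997089/165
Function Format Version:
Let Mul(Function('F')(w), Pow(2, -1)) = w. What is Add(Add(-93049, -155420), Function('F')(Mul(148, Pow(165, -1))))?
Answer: Rational(-40997089, 165) ≈ -2.4847e+5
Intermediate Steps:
Function('F')(w) = Mul(2, w)
Add(Add(-93049, -155420), Function('F')(Mul(148, Pow(165, -1)))) = Add(Add(-93049, -155420), Mul(2, Mul(148, Pow(165, -1)))) = Add(-248469, Mul(2, Mul(148, Rational(1, 165)))) = Add(-248469, Mul(2, Rational(148, 165))) = Add(-248469, Rational(296, 165)) = Rational(-40997089, 165)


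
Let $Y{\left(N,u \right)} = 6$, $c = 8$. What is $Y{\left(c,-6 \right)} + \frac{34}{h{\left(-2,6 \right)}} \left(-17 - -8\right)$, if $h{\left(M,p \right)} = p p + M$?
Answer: $-3$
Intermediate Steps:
$h{\left(M,p \right)} = M + p^{2}$ ($h{\left(M,p \right)} = p^{2} + M = M + p^{2}$)
$Y{\left(c,-6 \right)} + \frac{34}{h{\left(-2,6 \right)}} \left(-17 - -8\right) = 6 + \frac{34}{-2 + 6^{2}} \left(-17 - -8\right) = 6 + \frac{34}{-2 + 36} \left(-17 + 8\right) = 6 + \frac{34}{34} \left(-9\right) = 6 + 34 \cdot \frac{1}{34} \left(-9\right) = 6 + 1 \left(-9\right) = 6 - 9 = -3$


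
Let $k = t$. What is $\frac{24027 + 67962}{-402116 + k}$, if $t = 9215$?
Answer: $- \frac{30663}{130967} \approx -0.23413$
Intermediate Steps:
$k = 9215$
$\frac{24027 + 67962}{-402116 + k} = \frac{24027 + 67962}{-402116 + 9215} = \frac{91989}{-392901} = 91989 \left(- \frac{1}{392901}\right) = - \frac{30663}{130967}$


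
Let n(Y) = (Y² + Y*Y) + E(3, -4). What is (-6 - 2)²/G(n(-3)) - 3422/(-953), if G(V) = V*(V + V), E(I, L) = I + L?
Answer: 1019454/275417 ≈ 3.7015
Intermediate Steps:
n(Y) = -1 + 2*Y² (n(Y) = (Y² + Y*Y) + (3 - 4) = (Y² + Y²) - 1 = 2*Y² - 1 = -1 + 2*Y²)
G(V) = 2*V² (G(V) = V*(2*V) = 2*V²)
(-6 - 2)²/G(n(-3)) - 3422/(-953) = (-6 - 2)²/((2*(-1 + 2*(-3)²)²)) - 3422/(-953) = (-8)²/((2*(-1 + 2*9)²)) - 3422*(-1/953) = 64/((2*(-1 + 18)²)) + 3422/953 = 64/((2*17²)) + 3422/953 = 64/((2*289)) + 3422/953 = 64/578 + 3422/953 = 64*(1/578) + 3422/953 = 32/289 + 3422/953 = 1019454/275417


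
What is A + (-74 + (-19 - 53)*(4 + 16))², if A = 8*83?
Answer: 2292860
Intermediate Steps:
A = 664
A + (-74 + (-19 - 53)*(4 + 16))² = 664 + (-74 + (-19 - 53)*(4 + 16))² = 664 + (-74 - 72*20)² = 664 + (-74 - 1440)² = 664 + (-1514)² = 664 + 2292196 = 2292860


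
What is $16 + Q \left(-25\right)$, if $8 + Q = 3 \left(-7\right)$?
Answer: $741$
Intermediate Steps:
$Q = -29$ ($Q = -8 + 3 \left(-7\right) = -8 - 21 = -29$)
$16 + Q \left(-25\right) = 16 - -725 = 16 + 725 = 741$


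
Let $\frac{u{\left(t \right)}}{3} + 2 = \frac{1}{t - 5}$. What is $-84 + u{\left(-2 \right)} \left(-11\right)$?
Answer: $- \frac{93}{7} \approx -13.286$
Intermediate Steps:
$u{\left(t \right)} = -6 + \frac{3}{-5 + t}$ ($u{\left(t \right)} = -6 + \frac{3}{t - 5} = -6 + \frac{3}{-5 + t}$)
$-84 + u{\left(-2 \right)} \left(-11\right) = -84 + \frac{3 \left(11 - -4\right)}{-5 - 2} \left(-11\right) = -84 + \frac{3 \left(11 + 4\right)}{-7} \left(-11\right) = -84 + 3 \left(- \frac{1}{7}\right) 15 \left(-11\right) = -84 - - \frac{495}{7} = -84 + \frac{495}{7} = - \frac{93}{7}$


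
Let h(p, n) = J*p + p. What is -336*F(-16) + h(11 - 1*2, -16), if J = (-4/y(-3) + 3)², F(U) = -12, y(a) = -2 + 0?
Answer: 4266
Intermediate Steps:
y(a) = -2
J = 25 (J = (-4/(-2) + 3)² = (-4*(-½) + 3)² = (2 + 3)² = 5² = 25)
h(p, n) = 26*p (h(p, n) = 25*p + p = 26*p)
-336*F(-16) + h(11 - 1*2, -16) = -336*(-12) + 26*(11 - 1*2) = 4032 + 26*(11 - 2) = 4032 + 26*9 = 4032 + 234 = 4266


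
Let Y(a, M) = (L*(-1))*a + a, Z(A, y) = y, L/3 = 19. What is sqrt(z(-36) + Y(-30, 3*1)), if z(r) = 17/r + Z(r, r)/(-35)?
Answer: sqrt(74112535)/210 ≈ 40.995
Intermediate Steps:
L = 57 (L = 3*19 = 57)
z(r) = 17/r - r/35 (z(r) = 17/r + r/(-35) = 17/r + r*(-1/35) = 17/r - r/35)
Y(a, M) = -56*a (Y(a, M) = (57*(-1))*a + a = -57*a + a = -56*a)
sqrt(z(-36) + Y(-30, 3*1)) = sqrt((17/(-36) - 1/35*(-36)) - 56*(-30)) = sqrt((17*(-1/36) + 36/35) + 1680) = sqrt((-17/36 + 36/35) + 1680) = sqrt(701/1260 + 1680) = sqrt(2117501/1260) = sqrt(74112535)/210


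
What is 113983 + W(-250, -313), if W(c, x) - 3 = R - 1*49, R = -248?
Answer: 113689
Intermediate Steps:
W(c, x) = -294 (W(c, x) = 3 + (-248 - 1*49) = 3 + (-248 - 49) = 3 - 297 = -294)
113983 + W(-250, -313) = 113983 - 294 = 113689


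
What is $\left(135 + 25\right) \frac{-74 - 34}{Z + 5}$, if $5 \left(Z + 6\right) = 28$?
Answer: $- \frac{86400}{23} \approx -3756.5$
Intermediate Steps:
$Z = - \frac{2}{5}$ ($Z = -6 + \frac{1}{5} \cdot 28 = -6 + \frac{28}{5} = - \frac{2}{5} \approx -0.4$)
$\left(135 + 25\right) \frac{-74 - 34}{Z + 5} = \left(135 + 25\right) \frac{-74 - 34}{- \frac{2}{5} + 5} = 160 \left(- \frac{108}{\frac{23}{5}}\right) = 160 \left(\left(-108\right) \frac{5}{23}\right) = 160 \left(- \frac{540}{23}\right) = - \frac{86400}{23}$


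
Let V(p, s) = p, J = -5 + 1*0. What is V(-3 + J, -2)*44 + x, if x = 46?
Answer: -306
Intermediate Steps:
J = -5 (J = -5 + 0 = -5)
V(-3 + J, -2)*44 + x = (-3 - 5)*44 + 46 = -8*44 + 46 = -352 + 46 = -306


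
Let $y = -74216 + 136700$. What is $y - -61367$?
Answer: $123851$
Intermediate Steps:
$y = 62484$
$y - -61367 = 62484 - -61367 = 62484 + 61367 = 123851$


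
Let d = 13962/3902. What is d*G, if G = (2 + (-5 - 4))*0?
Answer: 0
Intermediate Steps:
d = 6981/1951 (d = 13962*(1/3902) = 6981/1951 ≈ 3.5782)
G = 0 (G = (2 - 9)*0 = -7*0 = 0)
d*G = (6981/1951)*0 = 0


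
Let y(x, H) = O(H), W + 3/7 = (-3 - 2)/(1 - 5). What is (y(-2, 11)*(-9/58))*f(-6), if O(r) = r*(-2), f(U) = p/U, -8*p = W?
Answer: 759/12992 ≈ 0.058421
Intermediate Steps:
W = 23/28 (W = -3/7 + (-3 - 2)/(1 - 5) = -3/7 - 5/(-4) = -3/7 - 5*(-¼) = -3/7 + 5/4 = 23/28 ≈ 0.82143)
p = -23/224 (p = -⅛*23/28 = -23/224 ≈ -0.10268)
f(U) = -23/(224*U)
O(r) = -2*r
y(x, H) = -2*H
(y(-2, 11)*(-9/58))*f(-6) = ((-2*11)*(-9/58))*(-23/224/(-6)) = (-(-198)/58)*(-23/224*(-⅙)) = -22*(-9/58)*(23/1344) = (99/29)*(23/1344) = 759/12992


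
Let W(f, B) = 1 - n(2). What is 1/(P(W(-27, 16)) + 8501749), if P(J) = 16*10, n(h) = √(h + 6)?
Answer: 1/8501909 ≈ 1.1762e-7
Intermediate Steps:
n(h) = √(6 + h)
W(f, B) = 1 - 2*√2 (W(f, B) = 1 - √(6 + 2) = 1 - √8 = 1 - 2*√2)
P(J) = 160
1/(P(W(-27, 16)) + 8501749) = 1/(160 + 8501749) = 1/8501909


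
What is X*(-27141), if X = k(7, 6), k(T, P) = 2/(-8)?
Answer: 27141/4 ≈ 6785.3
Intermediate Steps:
k(T, P) = -¼ (k(T, P) = 2*(-⅛) = -¼)
X = -¼ ≈ -0.25000
X*(-27141) = -¼*(-27141) = 27141/4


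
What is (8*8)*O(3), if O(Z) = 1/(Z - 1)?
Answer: 32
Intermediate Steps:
O(Z) = 1/(-1 + Z)
(8*8)*O(3) = (8*8)/(-1 + 3) = 64/2 = 64*(½) = 32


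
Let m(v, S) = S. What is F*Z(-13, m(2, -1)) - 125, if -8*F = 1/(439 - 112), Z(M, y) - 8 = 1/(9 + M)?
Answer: -1308031/10464 ≈ -125.00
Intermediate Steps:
Z(M, y) = 8 + 1/(9 + M)
F = -1/2616 (F = -1/(8*(439 - 112)) = -⅛/327 = -⅛*1/327 = -1/2616 ≈ -0.00038226)
F*Z(-13, m(2, -1)) - 125 = -(73 + 8*(-13))/(2616*(9 - 13)) - 125 = -(73 - 104)/(2616*(-4)) - 125 = -(-1)*(-31)/10464 - 125 = -1/2616*31/4 - 125 = -31/10464 - 125 = -1308031/10464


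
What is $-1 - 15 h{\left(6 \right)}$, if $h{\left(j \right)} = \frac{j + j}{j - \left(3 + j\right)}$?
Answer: $59$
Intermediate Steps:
$h{\left(j \right)} = - \frac{2 j}{3}$ ($h{\left(j \right)} = \frac{2 j}{-3} = 2 j \left(- \frac{1}{3}\right) = - \frac{2 j}{3}$)
$-1 - 15 h{\left(6 \right)} = -1 - 15 \left(\left(- \frac{2}{3}\right) 6\right) = -1 - -60 = -1 + 60 = 59$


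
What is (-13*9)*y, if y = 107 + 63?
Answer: -19890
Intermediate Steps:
y = 170
(-13*9)*y = -13*9*170 = -117*170 = -19890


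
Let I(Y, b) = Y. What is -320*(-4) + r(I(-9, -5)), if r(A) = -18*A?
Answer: 1442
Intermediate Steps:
-320*(-4) + r(I(-9, -5)) = -320*(-4) - 18*(-9) = 1280 + 162 = 1442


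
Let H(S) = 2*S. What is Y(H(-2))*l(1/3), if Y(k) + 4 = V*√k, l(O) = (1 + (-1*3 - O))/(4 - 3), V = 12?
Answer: 28/3 - 56*I ≈ 9.3333 - 56.0*I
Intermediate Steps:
l(O) = -2 - O (l(O) = (1 + (-3 - O))/1 = (-2 - O)*1 = -2 - O)
Y(k) = -4 + 12*√k
Y(H(-2))*l(1/3) = (-4 + 12*√(2*(-2)))*(-2 - 1/3) = (-4 + 12*√(-4))*(-2 - 1*⅓) = (-4 + 12*(2*I))*(-2 - ⅓) = (-4 + 24*I)*(-7/3) = 28/3 - 56*I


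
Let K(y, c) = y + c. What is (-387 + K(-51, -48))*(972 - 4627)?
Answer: 1776330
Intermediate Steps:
K(y, c) = c + y
(-387 + K(-51, -48))*(972 - 4627) = (-387 + (-48 - 51))*(972 - 4627) = (-387 - 99)*(-3655) = -486*(-3655) = 1776330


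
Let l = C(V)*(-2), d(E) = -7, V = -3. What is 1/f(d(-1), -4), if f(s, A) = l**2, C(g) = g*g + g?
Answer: 1/144 ≈ 0.0069444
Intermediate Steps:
C(g) = g + g**2 (C(g) = g**2 + g = g + g**2)
l = -12 (l = -3*(1 - 3)*(-2) = -3*(-2)*(-2) = 6*(-2) = -12)
f(s, A) = 144 (f(s, A) = (-12)**2 = 144)
1/f(d(-1), -4) = 1/144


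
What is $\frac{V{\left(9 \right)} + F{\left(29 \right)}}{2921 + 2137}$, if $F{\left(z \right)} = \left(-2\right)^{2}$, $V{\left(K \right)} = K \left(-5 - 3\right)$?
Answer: $- \frac{34}{2529} \approx -0.013444$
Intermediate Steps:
$V{\left(K \right)} = - 8 K$ ($V{\left(K \right)} = K \left(-8\right) = - 8 K$)
$F{\left(z \right)} = 4$
$\frac{V{\left(9 \right)} + F{\left(29 \right)}}{2921 + 2137} = \frac{\left(-8\right) 9 + 4}{2921 + 2137} = \frac{-72 + 4}{5058} = \left(-68\right) \frac{1}{5058} = - \frac{34}{2529}$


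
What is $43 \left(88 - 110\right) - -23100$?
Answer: $22154$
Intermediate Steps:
$43 \left(88 - 110\right) - -23100 = 43 \left(-22\right) + 23100 = -946 + 23100 = 22154$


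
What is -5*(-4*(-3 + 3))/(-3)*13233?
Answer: 0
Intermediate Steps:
-5*(-4*(-3 + 3))/(-3)*13233 = -5*(-4*0)*(-1)/3*13233 = -0*(-1)/3*13233 = -5*0*13233 = 0*13233 = 0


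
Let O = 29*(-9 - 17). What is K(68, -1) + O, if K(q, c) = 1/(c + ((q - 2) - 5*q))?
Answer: -207351/275 ≈ -754.00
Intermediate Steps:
O = -754 (O = 29*(-26) = -754)
K(q, c) = 1/(-2 + c - 4*q) (K(q, c) = 1/(c + ((-2 + q) - 5*q)) = 1/(c + (-2 - 4*q)) = 1/(-2 + c - 4*q))
K(68, -1) + O = -1/(2 - 1*(-1) + 4*68) - 754 = -1/(2 + 1 + 272) - 754 = -1/275 - 754 = -207351/275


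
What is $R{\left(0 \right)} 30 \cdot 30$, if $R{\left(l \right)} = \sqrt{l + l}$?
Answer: $0$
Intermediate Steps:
$R{\left(l \right)} = \sqrt{2} \sqrt{l}$ ($R{\left(l \right)} = \sqrt{2 l} = \sqrt{2} \sqrt{l}$)
$R{\left(0 \right)} 30 \cdot 30 = \sqrt{2} \sqrt{0} \cdot 30 \cdot 30 = \sqrt{2} \cdot 0 \cdot 30 \cdot 30 = 0 \cdot 30 \cdot 30 = 0 \cdot 30 = 0$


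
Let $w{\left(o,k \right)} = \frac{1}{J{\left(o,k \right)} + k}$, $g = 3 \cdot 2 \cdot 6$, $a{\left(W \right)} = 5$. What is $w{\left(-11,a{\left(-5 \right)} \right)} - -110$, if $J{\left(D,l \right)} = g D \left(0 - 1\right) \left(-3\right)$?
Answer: $\frac{130129}{1183} \approx 110.0$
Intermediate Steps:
$g = 36$ ($g = 6 \cdot 6 = 36$)
$J{\left(D,l \right)} = 108 D$ ($J{\left(D,l \right)} = 36 D \left(0 - 1\right) \left(-3\right) = 36 D \left(-1\right) \left(-3\right) = 36 \left(- D\right) \left(-3\right) = - 36 D \left(-3\right) = 108 D$)
$w{\left(o,k \right)} = \frac{1}{k + 108 o}$ ($w{\left(o,k \right)} = \frac{1}{108 o + k} = \frac{1}{k + 108 o}$)
$w{\left(-11,a{\left(-5 \right)} \right)} - -110 = \frac{1}{5 + 108 \left(-11\right)} - -110 = \frac{1}{5 - 1188} + 110 = \frac{1}{-1183} + 110 = - \frac{1}{1183} + 110 = \frac{130129}{1183}$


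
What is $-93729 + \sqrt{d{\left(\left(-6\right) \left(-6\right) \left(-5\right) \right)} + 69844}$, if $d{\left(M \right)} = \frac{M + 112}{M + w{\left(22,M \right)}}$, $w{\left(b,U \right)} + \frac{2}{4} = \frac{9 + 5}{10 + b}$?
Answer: $-93729 + \frac{2 \sqrt{144929894853}}{2881} \approx -93465.0$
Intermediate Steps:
$w{\left(b,U \right)} = - \frac{1}{2} + \frac{14}{10 + b}$ ($w{\left(b,U \right)} = - \frac{1}{2} + \frac{9 + 5}{10 + b} = - \frac{1}{2} + \frac{14}{10 + b}$)
$d{\left(M \right)} = \frac{112 + M}{- \frac{1}{16} + M}$ ($d{\left(M \right)} = \frac{M + 112}{M + \frac{18 - 22}{2 \left(10 + 22\right)}} = \frac{112 + M}{M + \frac{18 - 22}{2 \cdot 32}} = \frac{112 + M}{M + \frac{1}{2} \cdot \frac{1}{32} \left(-4\right)} = \frac{112 + M}{M - \frac{1}{16}} = \frac{112 + M}{- \frac{1}{16} + M}$)
$-93729 + \sqrt{d{\left(\left(-6\right) \left(-6\right) \left(-5\right) \right)} + 69844} = -93729 + \sqrt{\frac{16 \left(112 + \left(-6\right) \left(-6\right) \left(-5\right)\right)}{-1 + 16 \left(-6\right) \left(-6\right) \left(-5\right)} + 69844} = -93729 + \sqrt{\frac{16 \left(112 + 36 \left(-5\right)\right)}{-1 + 16 \cdot 36 \left(-5\right)} + 69844} = -93729 + \sqrt{\frac{16 \left(112 - 180\right)}{-1 + 16 \left(-180\right)} + 69844} = -93729 + \sqrt{16 \frac{1}{-1 - 2880} \left(-68\right) + 69844} = -93729 + \sqrt{16 \frac{1}{-2881} \left(-68\right) + 69844} = -93729 + \sqrt{16 \left(- \frac{1}{2881}\right) \left(-68\right) + 69844} = -93729 + \sqrt{\frac{1088}{2881} + 69844} = -93729 + \sqrt{\frac{201221652}{2881}} = -93729 + \frac{2 \sqrt{144929894853}}{2881}$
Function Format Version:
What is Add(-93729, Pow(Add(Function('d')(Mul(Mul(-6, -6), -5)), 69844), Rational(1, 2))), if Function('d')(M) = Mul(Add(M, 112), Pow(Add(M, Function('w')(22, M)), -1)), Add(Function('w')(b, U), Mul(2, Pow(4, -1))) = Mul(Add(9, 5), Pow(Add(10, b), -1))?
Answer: Add(-93729, Mul(Rational(2, 2881), Pow(144929894853, Rational(1, 2)))) ≈ -93465.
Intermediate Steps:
Function('w')(b, U) = Add(Rational(-1, 2), Mul(14, Pow(Add(10, b), -1))) (Function('w')(b, U) = Add(Rational(-1, 2), Mul(Add(9, 5), Pow(Add(10, b), -1))) = Add(Rational(-1, 2), Mul(14, Pow(Add(10, b), -1))))
Function('d')(M) = Mul(Pow(Add(Rational(-1, 16), M), -1), Add(112, M)) (Function('d')(M) = Mul(Add(M, 112), Pow(Add(M, Mul(Rational(1, 2), Pow(Add(10, 22), -1), Add(18, Mul(-1, 22)))), -1)) = Mul(Add(112, M), Pow(Add(M, Mul(Rational(1, 2), Pow(32, -1), Add(18, -22))), -1)) = Mul(Add(112, M), Pow(Add(M, Mul(Rational(1, 2), Rational(1, 32), -4)), -1)) = Mul(Add(112, M), Pow(Add(M, Rational(-1, 16)), -1)) = Mul(Add(112, M), Pow(Add(Rational(-1, 16), M), -1)) = Mul(Pow(Add(Rational(-1, 16), M), -1), Add(112, M)))
Add(-93729, Pow(Add(Function('d')(Mul(Mul(-6, -6), -5)), 69844), Rational(1, 2))) = Add(-93729, Pow(Add(Mul(16, Pow(Add(-1, Mul(16, Mul(Mul(-6, -6), -5))), -1), Add(112, Mul(Mul(-6, -6), -5))), 69844), Rational(1, 2))) = Add(-93729, Pow(Add(Mul(16, Pow(Add(-1, Mul(16, Mul(36, -5))), -1), Add(112, Mul(36, -5))), 69844), Rational(1, 2))) = Add(-93729, Pow(Add(Mul(16, Pow(Add(-1, Mul(16, -180)), -1), Add(112, -180)), 69844), Rational(1, 2))) = Add(-93729, Pow(Add(Mul(16, Pow(Add(-1, -2880), -1), -68), 69844), Rational(1, 2))) = Add(-93729, Pow(Add(Mul(16, Pow(-2881, -1), -68), 69844), Rational(1, 2))) = Add(-93729, Pow(Add(Mul(16, Rational(-1, 2881), -68), 69844), Rational(1, 2))) = Add(-93729, Pow(Add(Rational(1088, 2881), 69844), Rational(1, 2))) = Add(-93729, Pow(Rational(201221652, 2881), Rational(1, 2))) = Add(-93729, Mul(Rational(2, 2881), Pow(144929894853, Rational(1, 2))))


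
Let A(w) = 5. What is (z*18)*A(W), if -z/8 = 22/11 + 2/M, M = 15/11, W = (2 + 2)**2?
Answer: -2496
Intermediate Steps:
W = 16 (W = 4**2 = 16)
M = 15/11 (M = 15*(1/11) = 15/11 ≈ 1.3636)
z = -416/15 (z = -8*(22/11 + 2/(15/11)) = -8*(22*(1/11) + 2*(11/15)) = -8*(2 + 22/15) = -8*52/15 = -416/15 ≈ -27.733)
(z*18)*A(W) = -416/15*18*5 = -2496/5*5 = -2496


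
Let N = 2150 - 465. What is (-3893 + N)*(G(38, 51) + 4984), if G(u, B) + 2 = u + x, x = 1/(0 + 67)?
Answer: -742640928/67 ≈ -1.1084e+7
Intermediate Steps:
N = 1685
x = 1/67 ≈ 0.014925
G(u, B) = -133/67 + u (G(u, B) = -2 + (u + 1/67) = -2 + (1/67 + u) = -133/67 + u)
(-3893 + N)*(G(38, 51) + 4984) = (-3893 + 1685)*((-133/67 + 38) + 4984) = -2208*(2413/67 + 4984) = -2208*336341/67 = -742640928/67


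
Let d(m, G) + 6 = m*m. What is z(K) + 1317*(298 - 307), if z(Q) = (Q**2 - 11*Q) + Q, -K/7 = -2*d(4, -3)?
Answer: 6347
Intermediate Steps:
d(m, G) = -6 + m**2 (d(m, G) = -6 + m*m = -6 + m**2)
K = 140 (K = -(-14)*(-6 + 4**2) = -(-14)*(-6 + 16) = -(-14)*10 = -7*(-20) = 140)
z(Q) = Q**2 - 10*Q
z(K) + 1317*(298 - 307) = 140*(-10 + 140) + 1317*(298 - 307) = 140*130 + 1317*(-9) = 18200 - 11853 = 6347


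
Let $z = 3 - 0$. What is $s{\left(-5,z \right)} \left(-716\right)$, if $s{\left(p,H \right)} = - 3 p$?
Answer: $-10740$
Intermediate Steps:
$z = 3$ ($z = 3 + 0 = 3$)
$s{\left(-5,z \right)} \left(-716\right) = \left(-3\right) \left(-5\right) \left(-716\right) = 15 \left(-716\right) = -10740$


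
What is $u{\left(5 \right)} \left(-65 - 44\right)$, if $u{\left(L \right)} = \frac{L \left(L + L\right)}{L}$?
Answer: $-1090$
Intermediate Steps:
$u{\left(L \right)} = 2 L$ ($u{\left(L \right)} = \frac{L 2 L}{L} = \frac{2 L^{2}}{L} = 2 L$)
$u{\left(5 \right)} \left(-65 - 44\right) = 2 \cdot 5 \left(-65 - 44\right) = 10 \left(-109\right) = -1090$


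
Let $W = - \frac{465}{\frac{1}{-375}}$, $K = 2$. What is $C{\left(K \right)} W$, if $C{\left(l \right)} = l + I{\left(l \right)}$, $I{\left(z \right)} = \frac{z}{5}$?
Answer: $418500$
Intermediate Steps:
$I{\left(z \right)} = \frac{z}{5}$ ($I{\left(z \right)} = z \frac{1}{5} = \frac{z}{5}$)
$C{\left(l \right)} = \frac{6 l}{5}$ ($C{\left(l \right)} = l + \frac{l}{5} = \frac{6 l}{5}$)
$W = 174375$ ($W = - \frac{465}{- \frac{1}{375}} = \left(-465\right) \left(-375\right) = 174375$)
$C{\left(K \right)} W = \frac{6}{5} \cdot 2 \cdot 174375 = \frac{12}{5} \cdot 174375 = 418500$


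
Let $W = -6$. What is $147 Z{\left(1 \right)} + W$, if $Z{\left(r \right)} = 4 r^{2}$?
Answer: $582$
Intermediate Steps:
$147 Z{\left(1 \right)} + W = 147 \cdot 4 \cdot 1^{2} - 6 = 147 \cdot 4 \cdot 1 - 6 = 147 \cdot 4 - 6 = 588 - 6 = 582$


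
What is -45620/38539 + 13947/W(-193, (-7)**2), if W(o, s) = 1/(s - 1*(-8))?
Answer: 30637650061/38539 ≈ 7.9498e+5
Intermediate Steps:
W(o, s) = 1/(8 + s) (W(o, s) = 1/(s + 8) = 1/(8 + s))
-45620/38539 + 13947/W(-193, (-7)**2) = -45620/38539 + 13947/(1/(8 + (-7)**2)) = -45620*1/38539 + 13947/(1/(8 + 49)) = -45620/38539 + 13947/(1/57) = -45620/38539 + 13947*57 = -45620/38539 + 794979 = 30637650061/38539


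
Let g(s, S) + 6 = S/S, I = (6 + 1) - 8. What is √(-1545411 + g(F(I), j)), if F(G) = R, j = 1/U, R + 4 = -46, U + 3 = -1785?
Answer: 2*I*√386354 ≈ 1243.1*I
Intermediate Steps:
U = -1788 (U = -3 - 1785 = -1788)
R = -50 (R = -4 - 46 = -50)
I = -1 (I = 7 - 8 = -1)
j = -1/1788 (j = 1/(-1788) = -1/1788 ≈ -0.00055928)
F(G) = -50
g(s, S) = -5 (g(s, S) = -6 + S/S = -6 + 1 = -5)
√(-1545411 + g(F(I), j)) = √(-1545411 - 5) = √(-1545416) = 2*I*√386354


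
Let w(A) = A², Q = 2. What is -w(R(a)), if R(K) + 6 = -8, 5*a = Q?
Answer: -196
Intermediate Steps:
a = ⅖ (a = (⅕)*2 = ⅖ ≈ 0.40000)
R(K) = -14 (R(K) = -6 - 8 = -14)
-w(R(a)) = -1*(-14)² = -1*196 = -196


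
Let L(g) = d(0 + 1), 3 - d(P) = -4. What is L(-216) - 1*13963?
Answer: -13956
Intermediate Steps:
d(P) = 7 (d(P) = 3 - 1*(-4) = 3 + 4 = 7)
L(g) = 7
L(-216) - 1*13963 = 7 - 1*13963 = 7 - 13963 = -13956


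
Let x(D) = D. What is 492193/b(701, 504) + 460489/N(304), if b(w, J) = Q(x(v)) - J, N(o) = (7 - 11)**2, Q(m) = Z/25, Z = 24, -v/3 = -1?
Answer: 349639529/12576 ≈ 27802.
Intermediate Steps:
v = 3 (v = -3*(-1) = 3)
Q(m) = 24/25
N(o) = 16 (N(o) = (-4)**2 = 16)
b(w, J) = 24/25 - J
492193/b(701, 504) + 460489/N(304) = 492193/(24/25 - 1*504) + 460489/16 = 492193/(24/25 - 504) + 460489*(1/16) = 492193/(-12576/25) + 460489/16 = 492193*(-25/12576) + 460489/16 = -12304825/12576 + 460489/16 = 349639529/12576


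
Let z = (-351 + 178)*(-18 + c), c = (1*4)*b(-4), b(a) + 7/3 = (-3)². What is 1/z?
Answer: -3/4498 ≈ -0.00066696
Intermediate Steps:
b(a) = 20/3 (b(a) = -7/3 + (-3)² = -7/3 + 9 = 20/3)
c = 80/3 (c = (1*4)*(20/3) = 4*(20/3) = 80/3 ≈ 26.667)
z = -4498/3 (z = (-351 + 178)*(-18 + 80/3) = -173*26/3 = -4498/3 ≈ -1499.3)
1/z = 1/(-4498/3) = -3/4498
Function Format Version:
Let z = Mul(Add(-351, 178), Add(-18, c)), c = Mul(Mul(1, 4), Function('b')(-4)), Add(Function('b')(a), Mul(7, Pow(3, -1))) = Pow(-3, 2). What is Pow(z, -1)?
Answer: Rational(-3, 4498) ≈ -0.00066696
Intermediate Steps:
Function('b')(a) = Rational(20, 3) (Function('b')(a) = Add(Rational(-7, 3), Pow(-3, 2)) = Add(Rational(-7, 3), 9) = Rational(20, 3))
c = Rational(80, 3) (c = Mul(Mul(1, 4), Rational(20, 3)) = Mul(4, Rational(20, 3)) = Rational(80, 3) ≈ 26.667)
z = Rational(-4498, 3) (z = Mul(Add(-351, 178), Add(-18, Rational(80, 3))) = Mul(-173, Rational(26, 3)) = Rational(-4498, 3) ≈ -1499.3)
Pow(z, -1) = Pow(Rational(-4498, 3), -1) = Rational(-3, 4498)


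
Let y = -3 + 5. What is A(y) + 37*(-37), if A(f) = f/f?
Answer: -1368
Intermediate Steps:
y = 2
A(f) = 1
A(y) + 37*(-37) = 1 + 37*(-37) = 1 - 1369 = -1368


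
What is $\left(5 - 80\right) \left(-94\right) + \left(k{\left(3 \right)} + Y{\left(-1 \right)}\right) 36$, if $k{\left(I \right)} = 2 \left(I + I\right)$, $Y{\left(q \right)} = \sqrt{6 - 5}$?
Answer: $7518$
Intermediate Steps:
$Y{\left(q \right)} = 1$ ($Y{\left(q \right)} = \sqrt{1} = 1$)
$k{\left(I \right)} = 4 I$ ($k{\left(I \right)} = 2 \cdot 2 I = 4 I$)
$\left(5 - 80\right) \left(-94\right) + \left(k{\left(3 \right)} + Y{\left(-1 \right)}\right) 36 = \left(5 - 80\right) \left(-94\right) + \left(4 \cdot 3 + 1\right) 36 = \left(-75\right) \left(-94\right) + \left(12 + 1\right) 36 = 7050 + 13 \cdot 36 = 7050 + 468 = 7518$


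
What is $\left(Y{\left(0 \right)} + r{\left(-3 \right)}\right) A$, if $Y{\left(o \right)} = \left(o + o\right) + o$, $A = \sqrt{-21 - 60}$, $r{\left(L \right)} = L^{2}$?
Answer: $81 i \approx 81.0 i$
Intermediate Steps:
$A = 9 i$ ($A = \sqrt{-81} = 9 i \approx 9.0 i$)
$Y{\left(o \right)} = 3 o$ ($Y{\left(o \right)} = 2 o + o = 3 o$)
$\left(Y{\left(0 \right)} + r{\left(-3 \right)}\right) A = \left(3 \cdot 0 + \left(-3\right)^{2}\right) 9 i = \left(0 + 9\right) 9 i = 9 \cdot 9 i = 81 i$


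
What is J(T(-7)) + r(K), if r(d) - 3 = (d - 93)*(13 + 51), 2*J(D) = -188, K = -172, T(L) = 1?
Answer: -17051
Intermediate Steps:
J(D) = -94 (J(D) = (½)*(-188) = -94)
r(d) = -5949 + 64*d (r(d) = 3 + (d - 93)*(13 + 51) = 3 + (-93 + d)*64 = 3 + (-5952 + 64*d) = -5949 + 64*d)
J(T(-7)) + r(K) = -94 + (-5949 + 64*(-172)) = -94 + (-5949 - 11008) = -94 - 16957 = -17051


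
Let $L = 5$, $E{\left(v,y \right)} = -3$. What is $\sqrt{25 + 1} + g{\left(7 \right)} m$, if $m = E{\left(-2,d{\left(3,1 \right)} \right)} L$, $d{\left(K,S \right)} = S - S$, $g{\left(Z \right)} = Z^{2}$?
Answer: $-735 + \sqrt{26} \approx -729.9$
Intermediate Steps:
$d{\left(K,S \right)} = 0$
$m = -15$ ($m = \left(-3\right) 5 = -15$)
$\sqrt{25 + 1} + g{\left(7 \right)} m = \sqrt{25 + 1} + 7^{2} \left(-15\right) = \sqrt{26} + 49 \left(-15\right) = \sqrt{26} - 735 = -735 + \sqrt{26}$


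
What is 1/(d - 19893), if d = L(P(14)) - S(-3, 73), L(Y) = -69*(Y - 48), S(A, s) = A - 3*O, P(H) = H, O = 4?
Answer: -1/17532 ≈ -5.7039e-5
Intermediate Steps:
S(A, s) = -12 + A (S(A, s) = A - 3*4 = A - 12 = -12 + A)
L(Y) = 3312 - 69*Y (L(Y) = -69*(-48 + Y) = 3312 - 69*Y)
d = 2361 (d = (3312 - 69*14) - (-12 - 3) = (3312 - 966) - 1*(-15) = 2346 + 15 = 2361)
1/(d - 19893) = 1/(2361 - 19893) = 1/(-17532) = -1/17532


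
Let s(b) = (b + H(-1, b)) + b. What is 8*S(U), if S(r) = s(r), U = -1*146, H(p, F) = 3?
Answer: -2312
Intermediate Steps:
U = -146
s(b) = 3 + 2*b (s(b) = (b + 3) + b = (3 + b) + b = 3 + 2*b)
S(r) = 3 + 2*r
8*S(U) = 8*(3 + 2*(-146)) = 8*(3 - 292) = 8*(-289) = -2312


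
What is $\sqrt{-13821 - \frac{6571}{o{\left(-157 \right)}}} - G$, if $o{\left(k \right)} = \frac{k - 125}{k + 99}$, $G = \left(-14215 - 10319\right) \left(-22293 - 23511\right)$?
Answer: $-1123755336 + \frac{2 i \sqrt{75411030}}{141} \approx -1.1238 \cdot 10^{9} + 123.18 i$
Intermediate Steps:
$G = 1123755336$ ($G = \left(-24534\right) \left(-45804\right) = 1123755336$)
$o{\left(k \right)} = \frac{-125 + k}{99 + k}$
$\sqrt{-13821 - \frac{6571}{o{\left(-157 \right)}}} - G = \sqrt{-13821 - \frac{6571}{\frac{1}{99 - 157} \left(-125 - 157\right)}} - 1123755336 = \sqrt{-13821 - \frac{6571}{\frac{1}{-58} \left(-282\right)}} - 1123755336 = \sqrt{-13821 - \frac{6571}{\left(- \frac{1}{58}\right) \left(-282\right)}} - 1123755336 = \sqrt{-13821 - \frac{6571}{\frac{141}{29}}} - 1123755336 = \sqrt{-13821 - \frac{190559}{141}} - 1123755336 = \sqrt{- \frac{2139320}{141}} - 1123755336 = \frac{2 i \sqrt{75411030}}{141} - 1123755336 = -1123755336 + \frac{2 i \sqrt{75411030}}{141}$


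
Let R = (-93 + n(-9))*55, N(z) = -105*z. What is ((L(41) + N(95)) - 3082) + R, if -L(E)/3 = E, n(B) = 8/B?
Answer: -165095/9 ≈ -18344.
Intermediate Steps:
L(E) = -3*E
R = -46475/9 (R = (-93 + 8/(-9))*55 = (-93 + 8*(-⅑))*55 = (-93 - 8/9)*55 = -845/9*55 = -46475/9 ≈ -5163.9)
((L(41) + N(95)) - 3082) + R = ((-3*41 - 105*95) - 3082) - 46475/9 = ((-123 - 9975) - 3082) - 46475/9 = (-10098 - 3082) - 46475/9 = -13180 - 46475/9 = -165095/9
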